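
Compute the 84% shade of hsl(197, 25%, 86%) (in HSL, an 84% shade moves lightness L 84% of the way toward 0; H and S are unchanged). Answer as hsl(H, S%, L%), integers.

L moves 84% from 86 toward 0: 86 − 72.24 = 13.76 → 14.
H and S are unchanged.

hsl(197, 25%, 14%)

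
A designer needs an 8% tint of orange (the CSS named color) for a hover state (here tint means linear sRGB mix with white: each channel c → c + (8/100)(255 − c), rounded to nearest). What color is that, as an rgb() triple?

rgb(255, 172, 20)

CSS orange is rgb(255, 165, 0).
Lerp each channel 8% toward 255:
  R: 255 + 0 = 255 → 255
  G: 165 + 7.2 = 172.2 → 172
  B: 0 + 0.08×(255−0) = 0 + 20.4 = 20.4 → 20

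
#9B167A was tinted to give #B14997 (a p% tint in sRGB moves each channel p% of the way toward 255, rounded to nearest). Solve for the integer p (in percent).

#9B167A is rgb(155, 22, 122); #B14997 is rgb(177, 73, 151).
On the G channel (widest range): 73 ≈ 22 + (p/100)(255 − 22), so p ≈ 100×(73 − 22)/(255 − 22) = 5100/233 = 21.89.
p = 22 reproduces all three channels after rounding.

22%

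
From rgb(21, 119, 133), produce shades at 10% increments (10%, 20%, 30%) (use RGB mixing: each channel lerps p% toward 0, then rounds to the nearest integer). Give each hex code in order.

10%: (21 − 2.1 = 18.9→19, 119 − 11.9 = 107.1→107, 133 − 13.3 = 119.7→120) → #136b78
20%: (21 − 4.2 = 16.8→17, 119 − 23.8 = 95.2→95, 133 − 26.6 = 106.4→106) → #115f6a
30%: (21 − 6.3 = 14.7→15, 119 − 35.7 = 83.3→83, 133 − 39.9 = 93.1→93) → #0f535d

#136b78, #115f6a, #0f535d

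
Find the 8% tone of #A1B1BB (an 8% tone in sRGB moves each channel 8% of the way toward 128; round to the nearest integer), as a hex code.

#9EADB6

#A1B1BB is rgb(161, 177, 187).
Per channel, c → c + 0.08(128 − c):
  R: 161 + 0.08×(128−161) = 161 − 2.64 = 158.36 → 158
  G: 177 + 0.08×(128−177) = 177 − 3.92 = 173.08 → 173
  B: 187 − 4.72 = 182.28 → 182
rgb(158, 173, 182) = #9EADB6.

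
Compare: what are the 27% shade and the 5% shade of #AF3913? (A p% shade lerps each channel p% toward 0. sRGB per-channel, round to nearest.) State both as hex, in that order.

#AF3913 is rgb(175, 57, 19).
27% shade:
  R: 175 + 0.27×(0−175) = 175 − 47.25 = 127.75 → 128
  G: 57 + 0.27×(0−57) = 57 − 15.39 = 41.61 → 42
  B: 19 + 0.27×(0−19) = 19 − 5.13 = 13.87 → 14
  → #802A0E
5% shade:
  R: 175 + 0.05×(0−175) = 175 − 8.75 = 166.25 → 166
  G: 57 + 0.05×(0−57) = 57 − 2.85 = 54.15 → 54
  B: 19 + 0.05×(0−19) = 19 − 0.95 = 18.05 → 18
  → #A63612

#802A0E, #A63612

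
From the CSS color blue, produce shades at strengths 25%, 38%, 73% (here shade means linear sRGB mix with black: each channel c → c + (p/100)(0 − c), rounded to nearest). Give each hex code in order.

#0000BF, #00009E, #000045

CSS blue is rgb(0, 0, 255).
25%: (0→0, 0→0, 255 − 63.75 = 191.25→191) → #0000BF
38%: (0→0, 0→0, 255 − 96.9 = 158.1→158) → #00009E
73%: (0→0, 0→0, 255 − 186.15 = 68.85→69) → #000045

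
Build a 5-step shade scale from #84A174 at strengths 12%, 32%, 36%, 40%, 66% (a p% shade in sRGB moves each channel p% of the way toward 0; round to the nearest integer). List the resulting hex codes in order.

#84A174 is rgb(132, 161, 116).
12%: (132 − 15.84 = 116.16→116, 161 − 19.32 = 141.68→142, 116 − 13.92 = 102.08→102) → #748E66
32%: (132 − 42.24 = 89.76→90, 161 − 51.52 = 109.48→109, 116 − 37.12 = 78.88→79) → #5A6D4F
36%: (132 − 47.52 = 84.48→84, 161 − 57.96 = 103.04→103, 116 − 41.76 = 74.24→74) → #54674A
40%: (132 − 52.8 = 79.2→79, 161 − 64.4 = 96.6→97, 116 − 46.4 = 69.6→70) → #4F6146
66%: (132 − 87.12 = 44.88→45, 161 − 106.26 = 54.74→55, 116 − 76.56 = 39.44→39) → #2D3727

#748E66, #5A6D4F, #54674A, #4F6146, #2D3727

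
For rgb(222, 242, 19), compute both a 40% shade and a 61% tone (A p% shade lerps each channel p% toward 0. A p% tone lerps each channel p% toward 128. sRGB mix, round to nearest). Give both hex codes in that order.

#85910b, #a5ac55

40% shade:
  R: 222 − 88.8 = 133.2 → 133
  G: 242 + 0.4×(0−242) = 242 − 96.8 = 145.2 → 145
  B: 19 − 7.6 = 11.4 → 11
  → #85910b
61% tone:
  R: 222 − 57.34 = 164.66 → 165
  G: 242 + 0.61×(128−242) = 242 − 69.54 = 172.46 → 172
  B: 19 + 66.49 = 85.49 → 85
  → #a5ac55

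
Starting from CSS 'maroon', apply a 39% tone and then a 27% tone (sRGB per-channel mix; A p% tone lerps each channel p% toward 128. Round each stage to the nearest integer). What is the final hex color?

CSS maroon is rgb(128, 0, 0).
A 39% tone moves each channel 39% toward 128:
  R: 128 + 0.39×(128−128) = 128 + 0 = 128 → 128
  G: 0 + 0.39×(128−0) = 0 + 49.92 = 49.92 → 50
  B: 0 + 0.39×(128−0) = 0 + 49.92 = 49.92 → 50
After the tone: rgb(128, 50, 50) = #803232.
A 27% tone moves each channel 27% toward 128:
  R: 128 + 0 = 128 → 128
  G: 50 + 21.06 = 71.06 → 71
  B: 50 + 0.27×(128−50) = 50 + 21.06 = 71.06 → 71
rgb(128, 71, 71) = #804747.

#804747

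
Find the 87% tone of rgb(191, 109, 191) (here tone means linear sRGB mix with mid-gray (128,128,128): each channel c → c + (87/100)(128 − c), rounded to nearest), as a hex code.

#887E88

Lerp each channel 87% toward 128:
  R: 191 + 0.87×(128−191) = 191 − 54.81 = 136.19 → 136
  G: 109 + 16.53 = 125.53 → 126
  B: 191 + 0.87×(128−191) = 191 − 54.81 = 136.19 → 136
rgb(136, 126, 136) = #887E88.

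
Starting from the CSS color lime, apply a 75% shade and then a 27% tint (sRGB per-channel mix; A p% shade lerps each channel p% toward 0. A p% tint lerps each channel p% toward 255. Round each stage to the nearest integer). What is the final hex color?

CSS lime is rgb(0, 255, 0).
A 75% shade moves each channel 75% toward 0:
  R: 0 + 0 = 0 → 0
  G: 255 − 191.25 = 63.75 → 64
  B: 0 + 0 = 0 → 0
After the shade: rgb(0, 64, 0) = #004000.
Per channel, c → c + 0.27(255 − c):
  R: 0 + 0.27×(255−0) = 0 + 68.85 = 68.85 → 69
  G: 64 + 0.27×(255−64) = 64 + 51.57 = 115.57 → 116
  B: 0 + 0.27×(255−0) = 0 + 68.85 = 68.85 → 69
rgb(69, 116, 69) = #457445.

#457445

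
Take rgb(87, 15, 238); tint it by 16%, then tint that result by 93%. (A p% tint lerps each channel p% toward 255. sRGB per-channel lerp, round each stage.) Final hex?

Per channel, c → c + 0.16(255 − c):
  R: 87 + 26.88 = 113.88 → 114
  G: 15 + 0.16×(255−15) = 15 + 38.4 = 53.4 → 53
  B: 238 + 2.72 = 240.72 → 241
After the tint: rgb(114, 53, 241) = #7235F1.
A 93% tint moves each channel 93% toward 255:
  R: 114 + 0.93×(255−114) = 114 + 131.13 = 245.13 → 245
  G: 53 + 0.93×(255−53) = 53 + 187.86 = 240.86 → 241
  B: 241 + 0.93×(255−241) = 241 + 13.02 = 254.02 → 254
rgb(245, 241, 254) = #F5F1FE.

#F5F1FE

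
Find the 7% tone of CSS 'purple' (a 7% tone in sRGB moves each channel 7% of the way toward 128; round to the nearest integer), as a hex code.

CSS purple is rgb(128, 0, 128).
Per channel, c → c + 0.07(128 − c):
  R: 128 + 0 = 128 → 128
  G: 0 + 0.07×(128−0) = 0 + 8.96 = 8.96 → 9
  B: 128 + 0.07×(128−128) = 128 + 0 = 128 → 128
rgb(128, 9, 128) = #800980.

#800980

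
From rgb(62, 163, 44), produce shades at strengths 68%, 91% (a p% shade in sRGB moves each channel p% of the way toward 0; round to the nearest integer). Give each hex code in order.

#14340E, #060F04

68%: (62 − 42.16 = 19.84→20, 163 − 110.84 = 52.16→52, 44 − 29.92 = 14.08→14) → #14340E
91%: (62 − 56.42 = 5.58→6, 163 − 148.33 = 14.67→15, 44 − 40.04 = 3.96→4) → #060F04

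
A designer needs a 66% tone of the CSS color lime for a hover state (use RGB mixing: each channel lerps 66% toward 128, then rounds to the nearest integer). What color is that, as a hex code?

CSS lime is rgb(0, 255, 0).
Lerp each channel 66% toward 128:
  R: 0 + 0.66×(128−0) = 0 + 84.48 = 84.48 → 84
  G: 255 − 83.82 = 171.18 → 171
  B: 0 + 84.48 = 84.48 → 84
rgb(84, 171, 84) = #54AB54.

#54AB54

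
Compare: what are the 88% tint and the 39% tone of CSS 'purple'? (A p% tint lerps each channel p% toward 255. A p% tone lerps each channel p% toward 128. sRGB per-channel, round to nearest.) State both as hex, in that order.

#F0E0F0, #803280

CSS purple is rgb(128, 0, 128).
88% tint:
  R: 128 + 111.76 = 239.76 → 240
  G: 0 + 0.88×(255−0) = 0 + 224.4 = 224.4 → 224
  B: 128 + 0.88×(255−128) = 128 + 111.76 = 239.76 → 240
  → #F0E0F0
39% tone:
  R: 128 + 0.39×(128−128) = 128 + 0 = 128 → 128
  G: 0 + 49.92 = 49.92 → 50
  B: 128 + 0.39×(128−128) = 128 + 0 = 128 → 128
  → #803280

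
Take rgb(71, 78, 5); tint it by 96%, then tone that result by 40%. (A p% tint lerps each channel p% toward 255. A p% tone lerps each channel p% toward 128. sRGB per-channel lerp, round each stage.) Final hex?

#C8C8C6

Per channel, c → c + 0.96(255 − c):
  R: 71 + 176.64 = 247.64 → 248
  G: 78 + 169.92 = 247.92 → 248
  B: 5 + 0.96×(255−5) = 5 + 240 = 245 → 245
After the tint: rgb(248, 248, 245) = #F8F8F5.
A 40% tone moves each channel 40% toward 128:
  R: 248 − 48 = 200 → 200
  G: 248 − 48 = 200 → 200
  B: 245 − 46.8 = 198.2 → 198
rgb(200, 200, 198) = #C8C8C6.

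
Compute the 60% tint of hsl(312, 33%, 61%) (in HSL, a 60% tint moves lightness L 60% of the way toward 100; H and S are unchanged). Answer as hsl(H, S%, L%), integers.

L moves 60% from 61 toward 100: 61 + 23.4 = 84.4 → 84.
H and S are unchanged.

hsl(312, 33%, 84%)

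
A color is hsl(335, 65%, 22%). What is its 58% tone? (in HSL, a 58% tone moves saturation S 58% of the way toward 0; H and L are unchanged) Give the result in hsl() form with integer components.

S moves 58% from 65 toward 0: 65 − 37.7 = 27.3 → 27.
H and L are unchanged.

hsl(335, 27%, 22%)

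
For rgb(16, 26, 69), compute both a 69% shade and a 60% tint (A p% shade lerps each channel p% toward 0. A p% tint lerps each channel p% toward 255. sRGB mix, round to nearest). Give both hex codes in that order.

#050815, #9FA3B5

69% shade:
  R: 16 + 0.69×(0−16) = 16 − 11.04 = 4.96 → 5
  G: 26 + 0.69×(0−26) = 26 − 17.94 = 8.06 → 8
  B: 69 + 0.69×(0−69) = 69 − 47.61 = 21.39 → 21
  → #050815
60% tint:
  R: 16 + 143.4 = 159.4 → 159
  G: 26 + 0.6×(255−26) = 26 + 137.4 = 163.4 → 163
  B: 69 + 0.6×(255−69) = 69 + 111.6 = 180.6 → 181
  → #9FA3B5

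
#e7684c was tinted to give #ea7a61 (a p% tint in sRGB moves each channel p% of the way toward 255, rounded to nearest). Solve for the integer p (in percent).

12%

#e7684c is rgb(231, 104, 76); #ea7a61 is rgb(234, 122, 97).
On the B channel (widest range): 97 ≈ 76 + (p/100)(255 − 76), so p ≈ 100×(97 − 76)/(255 − 76) = 2100/179 = 11.73.
p = 12 reproduces all three channels after rounding.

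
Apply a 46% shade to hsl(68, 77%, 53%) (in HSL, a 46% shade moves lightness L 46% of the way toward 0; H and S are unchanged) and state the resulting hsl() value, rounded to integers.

hsl(68, 77%, 29%)

L moves 46% from 53 toward 0: 53 − 24.38 = 28.62 → 29.
H and S are unchanged.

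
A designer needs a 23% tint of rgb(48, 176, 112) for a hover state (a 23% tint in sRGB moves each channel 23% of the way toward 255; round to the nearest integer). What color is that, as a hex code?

#60C291

A 23% tint moves each channel 23% toward 255:
  R: 48 + 0.23×(255−48) = 48 + 47.61 = 95.61 → 96
  G: 176 + 0.23×(255−176) = 176 + 18.17 = 194.17 → 194
  B: 112 + 0.23×(255−112) = 112 + 32.89 = 144.89 → 145
rgb(96, 194, 145) = #60C291.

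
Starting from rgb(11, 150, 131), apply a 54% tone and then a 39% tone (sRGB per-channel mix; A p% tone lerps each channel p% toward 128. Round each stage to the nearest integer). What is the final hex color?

#5F8681

Lerp each channel 54% toward 128:
  R: 11 + 0.54×(128−11) = 11 + 63.18 = 74.18 → 74
  G: 150 − 11.88 = 138.12 → 138
  B: 131 − 1.62 = 129.38 → 129
After the tone: rgb(74, 138, 129) = #4A8A81.
A 39% tone moves each channel 39% toward 128:
  R: 74 + 0.39×(128−74) = 74 + 21.06 = 95.06 → 95
  G: 138 + 0.39×(128−138) = 138 − 3.9 = 134.1 → 134
  B: 129 + 0.39×(128−129) = 129 − 0.39 = 128.61 → 129
rgb(95, 134, 129) = #5F8681.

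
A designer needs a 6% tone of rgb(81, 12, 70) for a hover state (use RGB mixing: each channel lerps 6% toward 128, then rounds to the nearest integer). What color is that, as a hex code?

#541349

A 6% tone moves each channel 6% toward 128:
  R: 81 + 0.06×(128−81) = 81 + 2.82 = 83.82 → 84
  G: 12 + 0.06×(128−12) = 12 + 6.96 = 18.96 → 19
  B: 70 + 3.48 = 73.48 → 73
rgb(84, 19, 73) = #541349.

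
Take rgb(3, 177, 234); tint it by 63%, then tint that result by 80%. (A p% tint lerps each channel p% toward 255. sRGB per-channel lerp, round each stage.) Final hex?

#ECF9FD

Per channel, c → c + 0.63(255 − c):
  R: 3 + 0.63×(255−3) = 3 + 158.76 = 161.76 → 162
  G: 177 + 49.14 = 226.14 → 226
  B: 234 + 13.23 = 247.23 → 247
After the tint: rgb(162, 226, 247) = #A2E2F7.
Lerp each channel 80% toward 255:
  R: 162 + 74.4 = 236.4 → 236
  G: 226 + 0.8×(255−226) = 226 + 23.2 = 249.2 → 249
  B: 247 + 6.4 = 253.4 → 253
rgb(236, 249, 253) = #ECF9FD.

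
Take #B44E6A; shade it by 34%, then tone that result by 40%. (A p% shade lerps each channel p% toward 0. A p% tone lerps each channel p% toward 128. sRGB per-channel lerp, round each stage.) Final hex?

#B44E6A is rgb(180, 78, 106).
A 34% shade moves each channel 34% toward 0:
  R: 180 + 0.34×(0−180) = 180 − 61.2 = 118.8 → 119
  G: 78 + 0.34×(0−78) = 78 − 26.52 = 51.48 → 51
  B: 106 − 36.04 = 69.96 → 70
After the shade: rgb(119, 51, 70) = #773346.
Per channel, c → c + 0.4(128 − c):
  R: 119 + 3.6 = 122.6 → 123
  G: 51 + 0.4×(128−51) = 51 + 30.8 = 81.8 → 82
  B: 70 + 23.2 = 93.2 → 93
rgb(123, 82, 93) = #7B525D.

#7B525D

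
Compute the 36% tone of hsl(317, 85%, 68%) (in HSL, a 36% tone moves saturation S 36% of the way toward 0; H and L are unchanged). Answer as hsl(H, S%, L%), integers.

S moves 36% from 85 toward 0: 85 − 30.6 = 54.4 → 54.
H and L are unchanged.

hsl(317, 54%, 68%)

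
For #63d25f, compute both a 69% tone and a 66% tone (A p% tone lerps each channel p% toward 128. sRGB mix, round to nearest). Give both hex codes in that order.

#779976, #769c75

#63d25f is rgb(99, 210, 95).
69% tone:
  R: 99 + 0.69×(128−99) = 99 + 20.01 = 119.01 → 119
  G: 210 + 0.69×(128−210) = 210 − 56.58 = 153.42 → 153
  B: 95 + 0.69×(128−95) = 95 + 22.77 = 117.77 → 118
  → #779976
66% tone:
  R: 99 + 19.14 = 118.14 → 118
  G: 210 − 54.12 = 155.88 → 156
  B: 95 + 0.66×(128−95) = 95 + 21.78 = 116.78 → 117
  → #769c75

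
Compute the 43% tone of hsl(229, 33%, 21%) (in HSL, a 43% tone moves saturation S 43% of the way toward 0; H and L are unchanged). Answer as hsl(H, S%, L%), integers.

hsl(229, 19%, 21%)

S moves 43% from 33 toward 0: 33 − 14.19 = 18.81 → 19.
H and L are unchanged.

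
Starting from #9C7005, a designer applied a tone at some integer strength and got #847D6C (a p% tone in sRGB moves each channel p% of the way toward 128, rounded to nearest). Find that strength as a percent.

84%

#9C7005 is rgb(156, 112, 5); #847D6C is rgb(132, 125, 108).
On the B channel (widest range): 108 ≈ 5 + (p/100)(128 − 5), so p ≈ 100×(108 − 5)/(128 − 5) = 10300/123 = 83.74.
p = 84 reproduces all three channels after rounding.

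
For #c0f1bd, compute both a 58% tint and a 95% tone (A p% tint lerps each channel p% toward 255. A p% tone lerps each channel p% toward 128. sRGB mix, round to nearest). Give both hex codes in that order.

#c0f1bd is rgb(192, 241, 189).
58% tint:
  R: 192 + 0.58×(255−192) = 192 + 36.54 = 228.54 → 229
  G: 241 + 0.58×(255−241) = 241 + 8.12 = 249.12 → 249
  B: 189 + 0.58×(255−189) = 189 + 38.28 = 227.28 → 227
  → #e5f9e3
95% tone:
  R: 192 + 0.95×(128−192) = 192 − 60.8 = 131.2 → 131
  G: 241 − 107.35 = 133.65 → 134
  B: 189 − 57.95 = 131.05 → 131
  → #838683

#e5f9e3, #838683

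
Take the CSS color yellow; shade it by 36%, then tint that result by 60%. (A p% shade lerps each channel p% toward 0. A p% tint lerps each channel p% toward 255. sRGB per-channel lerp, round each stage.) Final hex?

CSS yellow is rgb(255, 255, 0).
A 36% shade moves each channel 36% toward 0:
  R: 255 + 0.36×(0−255) = 255 − 91.8 = 163.2 → 163
  G: 255 + 0.36×(0−255) = 255 − 91.8 = 163.2 → 163
  B: 0 + 0 = 0 → 0
After the shade: rgb(163, 163, 0) = #A3A300.
A 60% tint moves each channel 60% toward 255:
  R: 163 + 55.2 = 218.2 → 218
  G: 163 + 0.6×(255−163) = 163 + 55.2 = 218.2 → 218
  B: 0 + 0.6×(255−0) = 0 + 153 = 153 → 153
rgb(218, 218, 153) = #DADA99.

#DADA99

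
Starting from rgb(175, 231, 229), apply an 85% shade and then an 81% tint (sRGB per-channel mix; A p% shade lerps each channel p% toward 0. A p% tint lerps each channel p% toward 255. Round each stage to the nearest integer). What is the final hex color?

#d3d5d5

An 85% shade moves each channel 85% toward 0:
  R: 175 + 0.85×(0−175) = 175 − 148.75 = 26.25 → 26
  G: 231 − 196.35 = 34.65 → 35
  B: 229 − 194.65 = 34.35 → 34
After the shade: rgb(26, 35, 34) = #1a2322.
An 81% tint moves each channel 81% toward 255:
  R: 26 + 0.81×(255−26) = 26 + 185.49 = 211.49 → 211
  G: 35 + 0.81×(255−35) = 35 + 178.2 = 213.2 → 213
  B: 34 + 0.81×(255−34) = 34 + 179.01 = 213.01 → 213
rgb(211, 213, 213) = #d3d5d5.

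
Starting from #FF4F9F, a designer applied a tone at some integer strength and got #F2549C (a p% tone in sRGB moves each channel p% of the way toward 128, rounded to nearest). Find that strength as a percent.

#FF4F9F is rgb(255, 79, 159); #F2549C is rgb(242, 84, 156).
On the R channel (widest range): 242 ≈ 255 + (p/100)(128 − 255), so p ≈ 100×(242 − 255)/(128 − 255) = -1300/-127 = 10.24.
p = 10 reproduces all three channels after rounding.

10%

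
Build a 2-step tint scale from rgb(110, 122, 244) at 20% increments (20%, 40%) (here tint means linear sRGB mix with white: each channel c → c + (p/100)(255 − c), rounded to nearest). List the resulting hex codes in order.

20%: (110 + 29 = 139→139, 122 + 26.6 = 148.6→149, 244 + 2.2 = 246.2→246) → #8b95f6
40%: (110 + 58 = 168→168, 122 + 53.2 = 175.2→175, 244 + 4.4 = 248.4→248) → #a8aff8

#8b95f6, #a8aff8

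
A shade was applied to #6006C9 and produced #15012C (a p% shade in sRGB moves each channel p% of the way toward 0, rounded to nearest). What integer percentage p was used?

#6006C9 is rgb(96, 6, 201); #15012C is rgb(21, 1, 44).
On the B channel (widest range): 44 ≈ 201 + (p/100)(0 − 201), so p ≈ 100×(44 − 201)/(0 − 201) = -15700/-201 = 78.11.
p = 78 reproduces all three channels after rounding.

78%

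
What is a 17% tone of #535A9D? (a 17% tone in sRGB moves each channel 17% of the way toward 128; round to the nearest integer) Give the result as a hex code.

#535A9D is rgb(83, 90, 157).
A 17% tone moves each channel 17% toward 128:
  R: 83 + 0.17×(128−83) = 83 + 7.65 = 90.65 → 91
  G: 90 + 6.46 = 96.46 → 96
  B: 157 − 4.93 = 152.07 → 152
rgb(91, 96, 152) = #5B6098.

#5B6098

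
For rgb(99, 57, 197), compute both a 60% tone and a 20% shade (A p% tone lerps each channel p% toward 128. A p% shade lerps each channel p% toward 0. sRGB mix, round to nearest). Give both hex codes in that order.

60% tone:
  R: 99 + 17.4 = 116.4 → 116
  G: 57 + 42.6 = 99.6 → 100
  B: 197 + 0.6×(128−197) = 197 − 41.4 = 155.6 → 156
  → #74649C
20% shade:
  R: 99 + 0.2×(0−99) = 99 − 19.8 = 79.2 → 79
  G: 57 + 0.2×(0−57) = 57 − 11.4 = 45.6 → 46
  B: 197 − 39.4 = 157.6 → 158
  → #4F2E9E

#74649C, #4F2E9E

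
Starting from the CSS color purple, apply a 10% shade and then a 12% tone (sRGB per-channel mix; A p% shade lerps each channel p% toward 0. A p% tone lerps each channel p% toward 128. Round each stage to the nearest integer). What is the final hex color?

CSS purple is rgb(128, 0, 128).
A 10% shade moves each channel 10% toward 0:
  R: 128 − 12.8 = 115.2 → 115
  G: 0 + 0 = 0 → 0
  B: 128 − 12.8 = 115.2 → 115
After the shade: rgb(115, 0, 115) = #730073.
Lerp each channel 12% toward 128:
  R: 115 + 1.56 = 116.56 → 117
  G: 0 + 0.12×(128−0) = 0 + 15.36 = 15.36 → 15
  B: 115 + 1.56 = 116.56 → 117
rgb(117, 15, 117) = #750F75.

#750F75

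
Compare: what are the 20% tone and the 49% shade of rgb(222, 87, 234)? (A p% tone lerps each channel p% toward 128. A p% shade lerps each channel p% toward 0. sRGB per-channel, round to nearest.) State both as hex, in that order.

20% tone:
  R: 222 + 0.2×(128−222) = 222 − 18.8 = 203.2 → 203
  G: 87 + 0.2×(128−87) = 87 + 8.2 = 95.2 → 95
  B: 234 − 21.2 = 212.8 → 213
  → #cb5fd5
49% shade:
  R: 222 + 0.49×(0−222) = 222 − 108.78 = 113.22 → 113
  G: 87 + 0.49×(0−87) = 87 − 42.63 = 44.37 → 44
  B: 234 + 0.49×(0−234) = 234 − 114.66 = 119.34 → 119
  → #712c77

#cb5fd5, #712c77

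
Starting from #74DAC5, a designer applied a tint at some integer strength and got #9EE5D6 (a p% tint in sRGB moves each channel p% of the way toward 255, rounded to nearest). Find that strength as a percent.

30%

#74DAC5 is rgb(116, 218, 197); #9EE5D6 is rgb(158, 229, 214).
On the R channel (widest range): 158 ≈ 116 + (p/100)(255 − 116), so p ≈ 100×(158 − 116)/(255 − 116) = 4200/139 = 30.22.
p = 30 reproduces all three channels after rounding.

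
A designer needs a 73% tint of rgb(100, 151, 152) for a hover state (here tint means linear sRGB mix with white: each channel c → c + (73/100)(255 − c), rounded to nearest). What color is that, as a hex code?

#D5E3E3

A 73% tint moves each channel 73% toward 255:
  R: 100 + 113.15 = 213.15 → 213
  G: 151 + 0.73×(255−151) = 151 + 75.92 = 226.92 → 227
  B: 152 + 0.73×(255−152) = 152 + 75.19 = 227.19 → 227
rgb(213, 227, 227) = #D5E3E3.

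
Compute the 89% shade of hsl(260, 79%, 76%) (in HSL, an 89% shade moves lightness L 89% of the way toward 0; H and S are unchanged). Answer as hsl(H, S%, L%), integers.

hsl(260, 79%, 8%)

L moves 89% from 76 toward 0: 76 − 67.64 = 8.36 → 8.
H and S are unchanged.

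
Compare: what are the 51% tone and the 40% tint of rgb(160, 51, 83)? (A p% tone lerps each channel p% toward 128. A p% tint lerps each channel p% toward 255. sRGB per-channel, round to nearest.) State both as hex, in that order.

51% tone:
  R: 160 − 16.32 = 143.68 → 144
  G: 51 + 39.27 = 90.27 → 90
  B: 83 + 22.95 = 105.95 → 106
  → #905a6a
40% tint:
  R: 160 + 0.4×(255−160) = 160 + 38 = 198 → 198
  G: 51 + 0.4×(255−51) = 51 + 81.6 = 132.6 → 133
  B: 83 + 0.4×(255−83) = 83 + 68.8 = 151.8 → 152
  → #c68598

#905a6a, #c68598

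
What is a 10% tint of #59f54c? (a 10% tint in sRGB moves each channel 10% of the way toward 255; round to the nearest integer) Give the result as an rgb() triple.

#59f54c is rgb(89, 245, 76).
A 10% tint moves each channel 10% toward 255:
  R: 89 + 0.1×(255−89) = 89 + 16.6 = 105.6 → 106
  G: 245 + 1 = 246 → 246
  B: 76 + 17.9 = 93.9 → 94

rgb(106, 246, 94)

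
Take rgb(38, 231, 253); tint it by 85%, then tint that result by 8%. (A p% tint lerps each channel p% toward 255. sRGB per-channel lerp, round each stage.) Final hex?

An 85% tint moves each channel 85% toward 255:
  R: 38 + 184.45 = 222.45 → 222
  G: 231 + 0.85×(255−231) = 231 + 20.4 = 251.4 → 251
  B: 253 + 1.7 = 254.7 → 255
After the tint: rgb(222, 251, 255) = #defbff.
Per channel, c → c + 0.08(255 − c):
  R: 222 + 2.64 = 224.64 → 225
  G: 251 + 0.32 = 251.32 → 251
  B: 255 + 0 = 255 → 255
rgb(225, 251, 255) = #e1fbff.

#e1fbff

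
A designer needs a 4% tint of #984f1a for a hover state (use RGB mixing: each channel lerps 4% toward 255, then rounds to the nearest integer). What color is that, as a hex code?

#984f1a is rgb(152, 79, 26).
Lerp each channel 4% toward 255:
  R: 152 + 4.12 = 156.12 → 156
  G: 79 + 0.04×(255−79) = 79 + 7.04 = 86.04 → 86
  B: 26 + 0.04×(255−26) = 26 + 9.16 = 35.16 → 35
rgb(156, 86, 35) = #9c5623.

#9c5623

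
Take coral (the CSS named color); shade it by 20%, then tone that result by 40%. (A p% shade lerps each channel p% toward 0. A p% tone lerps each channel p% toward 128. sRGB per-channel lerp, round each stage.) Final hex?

CSS coral is rgb(255, 127, 80).
A 20% shade moves each channel 20% toward 0:
  R: 255 + 0.2×(0−255) = 255 − 51 = 204 → 204
  G: 127 + 0.2×(0−127) = 127 − 25.4 = 101.6 → 102
  B: 80 + 0.2×(0−80) = 80 − 16 = 64 → 64
After the shade: rgb(204, 102, 64) = #cc6640.
A 40% tone moves each channel 40% toward 128:
  R: 204 − 30.4 = 173.6 → 174
  G: 102 + 0.4×(128−102) = 102 + 10.4 = 112.4 → 112
  B: 64 + 0.4×(128−64) = 64 + 25.6 = 89.6 → 90
rgb(174, 112, 90) = #ae705a.

#ae705a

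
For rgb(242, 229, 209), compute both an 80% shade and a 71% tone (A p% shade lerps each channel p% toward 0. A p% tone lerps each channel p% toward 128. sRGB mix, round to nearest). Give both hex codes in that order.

80% shade:
  R: 242 − 193.6 = 48.4 → 48
  G: 229 − 183.2 = 45.8 → 46
  B: 209 + 0.8×(0−209) = 209 − 167.2 = 41.8 → 42
  → #302E2A
71% tone:
  R: 242 − 80.94 = 161.06 → 161
  G: 229 + 0.71×(128−229) = 229 − 71.71 = 157.29 → 157
  B: 209 + 0.71×(128−209) = 209 − 57.51 = 151.49 → 151
  → #A19D97

#302E2A, #A19D97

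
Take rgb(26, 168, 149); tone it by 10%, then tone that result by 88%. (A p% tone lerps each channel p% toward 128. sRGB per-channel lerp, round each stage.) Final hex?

Lerp each channel 10% toward 128:
  R: 26 + 0.1×(128−26) = 26 + 10.2 = 36.2 → 36
  G: 168 − 4 = 164 → 164
  B: 149 + 0.1×(128−149) = 149 − 2.1 = 146.9 → 147
After the tone: rgb(36, 164, 147) = #24a493.
Lerp each channel 88% toward 128:
  R: 36 + 0.88×(128−36) = 36 + 80.96 = 116.96 → 117
  G: 164 − 31.68 = 132.32 → 132
  B: 147 + 0.88×(128−147) = 147 − 16.72 = 130.28 → 130
rgb(117, 132, 130) = #758482.

#758482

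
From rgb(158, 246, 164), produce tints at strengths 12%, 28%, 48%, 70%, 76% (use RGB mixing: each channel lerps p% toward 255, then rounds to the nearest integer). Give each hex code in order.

#aaf7af, #b9f9bd, #cdfad0, #e2fce4, #e8fde9

12%: (158 + 11.64 = 169.64→170, 246 + 1.08 = 247.08→247, 164 + 10.92 = 174.92→175) → #aaf7af
28%: (158 + 27.16 = 185.16→185, 246 + 2.52 = 248.52→249, 164 + 25.48 = 189.48→189) → #b9f9bd
48%: (158 + 46.56 = 204.56→205, 246 + 4.32 = 250.32→250, 164 + 43.68 = 207.68→208) → #cdfad0
70%: (158 + 67.9 = 225.9→226, 246 + 6.3 = 252.3→252, 164 + 63.7 = 227.7→228) → #e2fce4
76%: (158 + 73.72 = 231.72→232, 246 + 6.84 = 252.84→253, 164 + 69.16 = 233.16→233) → #e8fde9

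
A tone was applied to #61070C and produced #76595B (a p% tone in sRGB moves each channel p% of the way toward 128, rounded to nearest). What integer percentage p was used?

#61070C is rgb(97, 7, 12); #76595B is rgb(118, 89, 91).
On the G channel (widest range): 89 ≈ 7 + (p/100)(128 − 7), so p ≈ 100×(89 − 7)/(128 − 7) = 8200/121 = 67.77.
p = 68 reproduces all three channels after rounding.

68%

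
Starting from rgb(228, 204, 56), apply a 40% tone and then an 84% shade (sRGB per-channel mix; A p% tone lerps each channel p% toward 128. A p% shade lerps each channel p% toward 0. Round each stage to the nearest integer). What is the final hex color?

Lerp each channel 40% toward 128:
  R: 228 + 0.4×(128−228) = 228 − 40 = 188 → 188
  G: 204 + 0.4×(128−204) = 204 − 30.4 = 173.6 → 174
  B: 56 + 0.4×(128−56) = 56 + 28.8 = 84.8 → 85
After the tone: rgb(188, 174, 85) = #BCAE55.
Per channel, c → c + 0.84(0 − c):
  R: 188 + 0.84×(0−188) = 188 − 157.92 = 30.08 → 30
  G: 174 + 0.84×(0−174) = 174 − 146.16 = 27.84 → 28
  B: 85 − 71.4 = 13.6 → 14
rgb(30, 28, 14) = #1E1C0E.

#1E1C0E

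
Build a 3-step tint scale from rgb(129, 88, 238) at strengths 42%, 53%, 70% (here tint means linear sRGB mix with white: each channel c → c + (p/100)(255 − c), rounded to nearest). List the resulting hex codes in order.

#B69EF5, #C4B1F7, #D9CDFA

42%: (129 + 52.92 = 181.92→182, 88 + 70.14 = 158.14→158, 238 + 7.14 = 245.14→245) → #B69EF5
53%: (129 + 66.78 = 195.78→196, 88 + 88.51 = 176.51→177, 238 + 9.01 = 247.01→247) → #C4B1F7
70%: (129 + 88.2 = 217.2→217, 88 + 116.9 = 204.9→205, 238 + 11.9 = 249.9→250) → #D9CDFA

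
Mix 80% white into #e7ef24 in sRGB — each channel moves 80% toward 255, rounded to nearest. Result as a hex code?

#e7ef24 is rgb(231, 239, 36).
An 80% tint moves each channel 80% toward 255:
  R: 231 + 19.2 = 250.2 → 250
  G: 239 + 0.8×(255−239) = 239 + 12.8 = 251.8 → 252
  B: 36 + 0.8×(255−36) = 36 + 175.2 = 211.2 → 211
rgb(250, 252, 211) = #fafcd3.

#fafcd3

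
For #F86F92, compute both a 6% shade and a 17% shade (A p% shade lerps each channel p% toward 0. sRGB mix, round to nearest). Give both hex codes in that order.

#F86F92 is rgb(248, 111, 146).
6% shade:
  R: 248 + 0.06×(0−248) = 248 − 14.88 = 233.12 → 233
  G: 111 + 0.06×(0−111) = 111 − 6.66 = 104.34 → 104
  B: 146 + 0.06×(0−146) = 146 − 8.76 = 137.24 → 137
  → #E96889
17% shade:
  R: 248 − 42.16 = 205.84 → 206
  G: 111 − 18.87 = 92.13 → 92
  B: 146 + 0.17×(0−146) = 146 − 24.82 = 121.18 → 121
  → #CE5C79

#E96889, #CE5C79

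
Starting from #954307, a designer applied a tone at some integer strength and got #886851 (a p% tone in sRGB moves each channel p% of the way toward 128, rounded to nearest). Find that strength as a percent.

61%

#954307 is rgb(149, 67, 7); #886851 is rgb(136, 104, 81).
On the B channel (widest range): 81 ≈ 7 + (p/100)(128 − 7), so p ≈ 100×(81 − 7)/(128 − 7) = 7400/121 = 61.16.
p = 61 reproduces all three channels after rounding.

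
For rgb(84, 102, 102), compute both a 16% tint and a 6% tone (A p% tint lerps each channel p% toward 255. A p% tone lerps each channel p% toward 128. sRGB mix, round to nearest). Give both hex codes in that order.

#6f7e7e, #576868

16% tint:
  R: 84 + 0.16×(255−84) = 84 + 27.36 = 111.36 → 111
  G: 102 + 0.16×(255−102) = 102 + 24.48 = 126.48 → 126
  B: 102 + 24.48 = 126.48 → 126
  → #6f7e7e
6% tone:
  R: 84 + 0.06×(128−84) = 84 + 2.64 = 86.64 → 87
  G: 102 + 0.06×(128−102) = 102 + 1.56 = 103.56 → 104
  B: 102 + 0.06×(128−102) = 102 + 1.56 = 103.56 → 104
  → #576868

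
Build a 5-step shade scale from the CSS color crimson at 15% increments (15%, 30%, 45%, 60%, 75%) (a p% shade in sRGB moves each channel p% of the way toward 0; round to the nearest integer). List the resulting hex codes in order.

#bb1133, #9a0e2a, #790b21, #580818, #37050f

CSS crimson is rgb(220, 20, 60).
15%: (220 − 33 = 187→187, 20 − 3 = 17→17, 60 − 9 = 51→51) → #bb1133
30%: (220 − 66 = 154→154, 20 − 6 = 14→14, 60 − 18 = 42→42) → #9a0e2a
45%: (220 − 99 = 121→121, 20 − 9 = 11→11, 60 − 27 = 33→33) → #790b21
60%: (220 − 132 = 88→88, 20 − 12 = 8→8, 60 − 36 = 24→24) → #580818
75%: (220 − 165 = 55→55, 20 − 15 = 5→5, 60 − 45 = 15→15) → #37050f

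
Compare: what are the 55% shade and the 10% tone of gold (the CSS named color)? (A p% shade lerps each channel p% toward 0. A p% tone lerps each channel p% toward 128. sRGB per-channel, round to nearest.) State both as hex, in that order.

#736100, #F2CE0D

CSS gold is rgb(255, 215, 0).
55% shade:
  R: 255 + 0.55×(0−255) = 255 − 140.25 = 114.75 → 115
  G: 215 − 118.25 = 96.75 → 97
  B: 0 + 0 = 0 → 0
  → #736100
10% tone:
  R: 255 + 0.1×(128−255) = 255 − 12.7 = 242.3 → 242
  G: 215 + 0.1×(128−215) = 215 − 8.7 = 206.3 → 206
  B: 0 + 0.1×(128−0) = 0 + 12.8 = 12.8 → 13
  → #F2CE0D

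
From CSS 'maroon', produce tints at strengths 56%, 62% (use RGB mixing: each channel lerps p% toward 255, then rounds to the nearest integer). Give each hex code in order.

CSS maroon is rgb(128, 0, 0).
56%: (128 + 71.12 = 199.12→199, 0 + 142.8 = 142.8→143, 0 + 142.8 = 142.8→143) → #C78F8F
62%: (128 + 78.74 = 206.74→207, 0 + 158.1 = 158.1→158, 0 + 158.1 = 158.1→158) → #CF9E9E

#C78F8F, #CF9E9E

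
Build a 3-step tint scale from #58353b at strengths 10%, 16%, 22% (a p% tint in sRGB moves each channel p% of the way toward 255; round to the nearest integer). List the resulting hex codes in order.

#58353b is rgb(88, 53, 59).
10%: (88 + 16.7 = 104.7→105, 53 + 20.2 = 73.2→73, 59 + 19.6 = 78.6→79) → #69494f
16%: (88 + 26.72 = 114.72→115, 53 + 32.32 = 85.32→85, 59 + 31.36 = 90.36→90) → #73555a
22%: (88 + 36.74 = 124.74→125, 53 + 44.44 = 97.44→97, 59 + 43.12 = 102.12→102) → #7d6166

#69494f, #73555a, #7d6166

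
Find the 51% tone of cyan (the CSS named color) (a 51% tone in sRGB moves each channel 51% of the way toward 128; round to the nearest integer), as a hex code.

#41BEBE

CSS cyan is rgb(0, 255, 255).
Per channel, c → c + 0.51(128 − c):
  R: 0 + 0.51×(128−0) = 0 + 65.28 = 65.28 → 65
  G: 255 + 0.51×(128−255) = 255 − 64.77 = 190.23 → 190
  B: 255 − 64.77 = 190.23 → 190
rgb(65, 190, 190) = #41BEBE.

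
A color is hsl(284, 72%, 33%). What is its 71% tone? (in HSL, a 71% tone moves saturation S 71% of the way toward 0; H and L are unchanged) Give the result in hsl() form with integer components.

S moves 71% from 72 toward 0: 72 − 51.12 = 20.88 → 21.
H and L are unchanged.

hsl(284, 21%, 33%)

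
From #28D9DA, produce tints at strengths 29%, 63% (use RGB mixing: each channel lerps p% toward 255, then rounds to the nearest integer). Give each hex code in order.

#66E4E5, #AFF1F1

#28D9DA is rgb(40, 217, 218).
29%: (40 + 62.35 = 102.35→102, 217 + 11.02 = 228.02→228, 218 + 10.73 = 228.73→229) → #66E4E5
63%: (40 + 135.45 = 175.45→175, 217 + 23.94 = 240.94→241, 218 + 23.31 = 241.31→241) → #AFF1F1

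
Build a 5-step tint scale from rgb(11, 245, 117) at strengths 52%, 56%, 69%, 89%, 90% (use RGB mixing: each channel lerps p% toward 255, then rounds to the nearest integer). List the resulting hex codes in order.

#8AFABD, #94FBC2, #B3FCD4, #E4FEF0, #E7FEF1

52%: (11 + 126.88 = 137.88→138, 245 + 5.2 = 250.2→250, 117 + 71.76 = 188.76→189) → #8AFABD
56%: (11 + 136.64 = 147.64→148, 245 + 5.6 = 250.6→251, 117 + 77.28 = 194.28→194) → #94FBC2
69%: (11 + 168.36 = 179.36→179, 245 + 6.9 = 251.9→252, 117 + 95.22 = 212.22→212) → #B3FCD4
89%: (11 + 217.16 = 228.16→228, 245 + 8.9 = 253.9→254, 117 + 122.82 = 239.82→240) → #E4FEF0
90%: (11 + 219.6 = 230.6→231, 245 + 9 = 254→254, 117 + 124.2 = 241.2→241) → #E7FEF1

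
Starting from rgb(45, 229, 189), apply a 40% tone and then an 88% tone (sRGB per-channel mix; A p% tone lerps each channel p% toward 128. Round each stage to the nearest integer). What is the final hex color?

#7A8784

Per channel, c → c + 0.4(128 − c):
  R: 45 + 0.4×(128−45) = 45 + 33.2 = 78.2 → 78
  G: 229 − 40.4 = 188.6 → 189
  B: 189 + 0.4×(128−189) = 189 − 24.4 = 164.6 → 165
After the tone: rgb(78, 189, 165) = #4EBDA5.
An 88% tone moves each channel 88% toward 128:
  R: 78 + 44 = 122 → 122
  G: 189 + 0.88×(128−189) = 189 − 53.68 = 135.32 → 135
  B: 165 − 32.56 = 132.44 → 132
rgb(122, 135, 132) = #7A8784.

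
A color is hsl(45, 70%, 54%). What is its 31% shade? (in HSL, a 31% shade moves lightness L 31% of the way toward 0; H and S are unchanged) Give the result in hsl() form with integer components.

L moves 31% from 54 toward 0: 54 − 16.74 = 37.26 → 37.
H and S are unchanged.

hsl(45, 70%, 37%)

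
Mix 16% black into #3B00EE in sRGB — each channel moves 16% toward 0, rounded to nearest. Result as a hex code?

#3B00EE is rgb(59, 0, 238).
Lerp each channel 16% toward 0:
  R: 59 − 9.44 = 49.56 → 50
  G: 0 + 0 = 0 → 0
  B: 238 − 38.08 = 199.92 → 200
rgb(50, 0, 200) = #3200C8.

#3200C8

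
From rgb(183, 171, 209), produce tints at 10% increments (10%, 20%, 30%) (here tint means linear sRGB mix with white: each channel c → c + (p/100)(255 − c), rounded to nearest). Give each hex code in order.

#beb3d6, #c5bcda, #cdc4df

10%: (183 + 7.2 = 190.2→190, 171 + 8.4 = 179.4→179, 209 + 4.6 = 213.6→214) → #beb3d6
20%: (183 + 14.4 = 197.4→197, 171 + 16.8 = 187.8→188, 209 + 9.2 = 218.2→218) → #c5bcda
30%: (183 + 21.6 = 204.6→205, 171 + 25.2 = 196.2→196, 209 + 13.8 = 222.8→223) → #cdc4df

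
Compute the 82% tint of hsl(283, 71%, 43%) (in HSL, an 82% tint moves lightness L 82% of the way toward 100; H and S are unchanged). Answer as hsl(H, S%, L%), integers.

hsl(283, 71%, 90%)

L moves 82% from 43 toward 100: 43 + 46.74 = 89.74 → 90.
H and S are unchanged.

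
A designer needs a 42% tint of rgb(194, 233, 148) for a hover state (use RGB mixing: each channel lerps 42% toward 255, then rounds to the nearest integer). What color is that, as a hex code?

#dcf2c1

Lerp each channel 42% toward 255:
  R: 194 + 25.62 = 219.62 → 220
  G: 233 + 0.42×(255−233) = 233 + 9.24 = 242.24 → 242
  B: 148 + 44.94 = 192.94 → 193
rgb(220, 242, 193) = #dcf2c1.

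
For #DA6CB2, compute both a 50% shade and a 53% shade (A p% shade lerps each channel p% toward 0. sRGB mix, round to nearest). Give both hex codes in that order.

#6D3659, #663354

#DA6CB2 is rgb(218, 108, 178).
50% shade:
  R: 218 + 0.5×(0−218) = 218 − 109 = 109 → 109
  G: 108 + 0.5×(0−108) = 108 − 54 = 54 → 54
  B: 178 + 0.5×(0−178) = 178 − 89 = 89 → 89
  → #6D3659
53% shade:
  R: 218 + 0.53×(0−218) = 218 − 115.54 = 102.46 → 102
  G: 108 + 0.53×(0−108) = 108 − 57.24 = 50.76 → 51
  B: 178 + 0.53×(0−178) = 178 − 94.34 = 83.66 → 84
  → #663354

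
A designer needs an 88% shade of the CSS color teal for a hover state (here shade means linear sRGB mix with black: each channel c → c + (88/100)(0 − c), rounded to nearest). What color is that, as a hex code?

#000F0F

CSS teal is rgb(0, 128, 128).
An 88% shade moves each channel 88% toward 0:
  R: 0 + 0.88×(0−0) = 0 + 0 = 0 → 0
  G: 128 + 0.88×(0−128) = 128 − 112.64 = 15.36 → 15
  B: 128 − 112.64 = 15.36 → 15
rgb(0, 15, 15) = #000F0F.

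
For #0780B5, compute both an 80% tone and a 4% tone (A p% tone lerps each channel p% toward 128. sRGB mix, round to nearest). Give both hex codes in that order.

#68808B, #0C80B3

#0780B5 is rgb(7, 128, 181).
80% tone:
  R: 7 + 96.8 = 103.8 → 104
  G: 128 + 0.8×(128−128) = 128 + 0 = 128 → 128
  B: 181 − 42.4 = 138.6 → 139
  → #68808B
4% tone:
  R: 7 + 0.04×(128−7) = 7 + 4.84 = 11.84 → 12
  G: 128 + 0.04×(128−128) = 128 + 0 = 128 → 128
  B: 181 + 0.04×(128−181) = 181 − 2.12 = 178.88 → 179
  → #0C80B3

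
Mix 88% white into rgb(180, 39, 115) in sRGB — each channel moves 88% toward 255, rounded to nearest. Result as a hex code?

#f6e5ee

Lerp each channel 88% toward 255:
  R: 180 + 66 = 246 → 246
  G: 39 + 0.88×(255−39) = 39 + 190.08 = 229.08 → 229
  B: 115 + 0.88×(255−115) = 115 + 123.2 = 238.2 → 238
rgb(246, 229, 238) = #f6e5ee.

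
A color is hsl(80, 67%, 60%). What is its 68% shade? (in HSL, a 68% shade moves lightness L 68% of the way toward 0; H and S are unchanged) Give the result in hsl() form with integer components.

L moves 68% from 60 toward 0: 60 − 40.8 = 19.2 → 19.
H and S are unchanged.

hsl(80, 67%, 19%)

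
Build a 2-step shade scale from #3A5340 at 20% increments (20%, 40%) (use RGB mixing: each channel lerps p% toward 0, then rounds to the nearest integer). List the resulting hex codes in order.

#2E4233, #233226

#3A5340 is rgb(58, 83, 64).
20%: (58 − 11.6 = 46.4→46, 83 − 16.6 = 66.4→66, 64 − 12.8 = 51.2→51) → #2E4233
40%: (58 − 23.2 = 34.8→35, 83 − 33.2 = 49.8→50, 64 − 25.6 = 38.4→38) → #233226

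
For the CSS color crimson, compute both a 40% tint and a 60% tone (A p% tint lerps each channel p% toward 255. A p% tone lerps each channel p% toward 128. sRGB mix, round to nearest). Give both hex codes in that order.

CSS crimson is rgb(220, 20, 60).
40% tint:
  R: 220 + 14 = 234 → 234
  G: 20 + 94 = 114 → 114
  B: 60 + 78 = 138 → 138
  → #EA728A
60% tone:
  R: 220 − 55.2 = 164.8 → 165
  G: 20 + 64.8 = 84.8 → 85
  B: 60 + 0.6×(128−60) = 60 + 40.8 = 100.8 → 101
  → #A55565

#EA728A, #A55565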